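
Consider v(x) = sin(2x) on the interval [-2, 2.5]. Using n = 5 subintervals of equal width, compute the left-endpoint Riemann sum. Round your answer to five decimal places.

0.43737

Δx = (2.5 − (-2))/5 = 0.9.
Left endpoints: -2, -1.1, -0.2, 0.7, 1.6.
v(-2) ≈ 0.75680, v(-1.1) ≈ -0.80850, v(-0.2) ≈ -0.38942, v(0.7) ≈ 0.98545, v(1.6) ≈ -0.05837.
Sum = Δx · [v(-2) + v(-1.1) + v(-0.2) + v(0.7) + v(1.6)].
Sum ≈ 0.43737.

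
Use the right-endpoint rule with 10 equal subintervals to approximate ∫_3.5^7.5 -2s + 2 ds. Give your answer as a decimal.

-37.6

Δs = (7.5 − 3.5)/10 = 0.4.
Right endpoints: 3.9, 4.3, 4.7, 5.1, 5.5, 5.9, 6.3, 6.7, 7.1, 7.5.
f(3.9) = -5.8, f(4.3) = -6.6, f(4.7) = -7.4, f(5.1) = -8.2, f(5.5) = -9, f(5.9) = -9.8, f(6.3) = -10.6, f(6.7) = -11.4, f(7.1) = -12.2, f(7.5) = -13.
Sum = Δs · [f(3.9) + f(4.3) + f(4.7) + ...].
Sum = -37.6.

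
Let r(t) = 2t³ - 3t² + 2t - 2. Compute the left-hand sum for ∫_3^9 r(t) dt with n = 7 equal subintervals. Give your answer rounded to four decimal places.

Δt = (9 − 3)/7 = 6/7.
Left endpoints: 3, 27/7, 33/7, 39/7, 45/7, 51/7, 57/7.
r(3) = 31, r(27/7) = 26017/343, r(33/7) = 51553/343, r(39/7) = 89833/343, r(45/7) = 143449/343, r(51/7) = 214993/343, r(57/7) = 307057/343.
Sum = Δt · [r(3) + r(27/7) + r(33/7) + ...].
Sum ≈ 2107.9592.

2107.9592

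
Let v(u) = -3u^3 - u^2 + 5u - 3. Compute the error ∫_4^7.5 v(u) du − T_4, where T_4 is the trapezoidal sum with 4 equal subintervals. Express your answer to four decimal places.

23.5589

Exact integral: ∫_4^7.5 v(u) du ≈ -2210.213542.
T_4 ≈ -2233.772461.
Error ≈ -2210.213542 − (-2233.772461) ≈ 23.5589.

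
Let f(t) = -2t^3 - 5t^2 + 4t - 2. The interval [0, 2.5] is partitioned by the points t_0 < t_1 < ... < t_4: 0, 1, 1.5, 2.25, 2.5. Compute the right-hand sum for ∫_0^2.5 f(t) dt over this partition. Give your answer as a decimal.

Subinterval widths: 1, 0.5, 0.75, 0.25.
Right endpoints: 1, 1.5, 2.25, 2.5.
f(1) = -5, f(1.5) = -14, f(2.25) = -41.09375, f(2.5) = -54.5.
Sum = Σ Δt_i · f(t_i).
Sum = -56.4453125.

-56.4453125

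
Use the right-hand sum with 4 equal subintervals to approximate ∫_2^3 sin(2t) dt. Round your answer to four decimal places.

-0.7304

Δt = (3 − 2)/4 = 0.25.
Right endpoints: 2.25, 2.5, 2.75, 3.
f(2.25) ≈ -0.9775, f(2.5) ≈ -0.9589, f(2.75) ≈ -0.7055, f(3) ≈ -0.2794.
Sum = Δt · [f(2.25) + f(2.5) + f(2.75) + f(3)].
Sum ≈ -0.7304.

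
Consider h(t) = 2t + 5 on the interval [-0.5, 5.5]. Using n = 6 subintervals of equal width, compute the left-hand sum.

54

Δt = (5.5 − (-0.5))/6 = 1.
Left endpoints: -0.5, 0.5, 1.5, 2.5, 3.5, 4.5.
h(-0.5) = 4, h(0.5) = 6, h(1.5) = 8, h(2.5) = 10, h(3.5) = 12, h(4.5) = 14.
Sum = Δt · [h(-0.5) + h(0.5) + h(1.5) + ...].
Sum = 54.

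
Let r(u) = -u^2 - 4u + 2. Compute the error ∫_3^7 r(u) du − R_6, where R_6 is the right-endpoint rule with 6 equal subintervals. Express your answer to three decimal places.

Exact integral: ∫_3^7 r(u) du ≈ -177.33333.
R_6 ≈ -196.29630.
Error ≈ -177.33333 − (-196.29630) ≈ 18.963.

18.963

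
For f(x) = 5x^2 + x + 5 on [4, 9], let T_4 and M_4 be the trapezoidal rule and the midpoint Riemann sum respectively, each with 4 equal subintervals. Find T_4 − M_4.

9.765625

T_4 = 1172.34375.
M_4 = 1162.578125.
T_4 − M_4 = 9.765625.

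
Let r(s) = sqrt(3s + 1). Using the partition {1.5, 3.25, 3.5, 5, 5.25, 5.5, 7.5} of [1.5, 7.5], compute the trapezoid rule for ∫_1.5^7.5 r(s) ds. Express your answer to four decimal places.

22.3751

Subinterval widths: 1.75, 0.25, 1.5, 0.25, 0.25, 2.
r(1.5) ≈ 2.3452, r(3.25) ≈ 3.2787, r(3.5) ≈ 3.3912, r(5) ≈ 4.0000, r(5.25) ≈ 4.0927, r(5.5) ≈ 4.1833, r(7.5) ≈ 4.8477.
On each subinterval the trapezoid contributes (Δs_i/2)·[r(s_{i-1}) + r(s_i)].
Sum ≈ 22.3751.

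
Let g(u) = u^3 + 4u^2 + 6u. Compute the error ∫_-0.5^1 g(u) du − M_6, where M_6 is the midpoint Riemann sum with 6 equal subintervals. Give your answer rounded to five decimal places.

0.03711

Exact integral: ∫_-0.5^1 g(u) du = 3.984375.
M_6 ≈ 3.9472656.
Error ≈ 3.984375 − 3.9472656 ≈ 0.03711.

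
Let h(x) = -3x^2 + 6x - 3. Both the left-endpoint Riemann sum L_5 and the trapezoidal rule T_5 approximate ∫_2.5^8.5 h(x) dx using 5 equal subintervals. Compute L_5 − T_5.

L_5 = -325.62.
T_5 = -422.82.
L_5 − T_5 = 97.2.

97.2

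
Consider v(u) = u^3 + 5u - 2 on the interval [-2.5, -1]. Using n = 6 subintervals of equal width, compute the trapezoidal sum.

-25.72265625

Δu = (-1 − (-2.5))/6 = 0.25.
v(-2.5) = -30.125, v(-2.25) = -24.640625, v(-2) = -20, v(-1.75) = -16.109375, v(-1.5) = -12.875, v(-1.25) = -10.203125, v(-1) = -8.
T_6 = (Δu/2)·[v(u_0) + 2v(u_1) + ... + 2v(u_{5}) + v(u_6)].
Sum = -25.72265625.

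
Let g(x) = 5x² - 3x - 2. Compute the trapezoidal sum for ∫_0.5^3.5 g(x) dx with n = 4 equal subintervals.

48.65625

Δx = (3.5 − 0.5)/4 = 0.75.
g(0.5) = -2.25, g(1.25) = 2.0625, g(2) = 12, g(2.75) = 27.5625, g(3.5) = 48.75.
T_4 = (Δx/2)·[g(x_0) + 2g(x_1) + 2g(x_2) + 2g(x_3) + g(x_4)].
Sum = 48.65625.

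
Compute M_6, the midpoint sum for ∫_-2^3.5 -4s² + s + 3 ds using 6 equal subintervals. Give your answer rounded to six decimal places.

-45.667824

Δs = (3.5 − (-2))/6 = 11/12.
Midpoints: -37/24, -0.625, 7/24, 29/24, 2.125, 73/24.
f(-37/24) = -1159/144, f(-0.625) = 0.8125, f(7/24) = 425/144, f(29/24) = -235/144, f(2.125) = -12.9375, f(73/24) = -4459/144.
Sum = Δs · [f(-37/24) + f(-0.625) + f(7/24) + ...].
Sum ≈ -45.667824.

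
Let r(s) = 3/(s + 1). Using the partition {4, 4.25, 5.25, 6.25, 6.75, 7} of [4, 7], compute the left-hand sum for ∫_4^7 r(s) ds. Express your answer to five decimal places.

Subinterval widths: 0.25, 1, 1, 0.5, 0.25.
Left endpoints: 4, 4.25, 5.25, 6.25, 6.75.
r(4) = 0.6, r(4.25) = 4/7, r(5.25) = 0.48, r(6.25) = 12/29, r(6.75) = 12/31.
Sum = Σ Δs_i · r(s_i).
Sum ≈ 1.50510.

1.50510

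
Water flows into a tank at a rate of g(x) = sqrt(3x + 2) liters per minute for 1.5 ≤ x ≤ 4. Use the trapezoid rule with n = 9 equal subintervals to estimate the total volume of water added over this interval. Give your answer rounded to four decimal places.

7.9569

Δx = (4 − 1.5)/9 = 5/18.
g(1.5) ≈ 2.5495, g(16/9) ≈ 2.7080, g(37/18) ≈ 2.8577, g(7/3) ≈ 3.0000, g(47/18) ≈ 3.1358, g(26/9) ≈ 3.2660, g(19/6) ≈ 3.3912, g(31/9) ≈ 3.5119, g(67/18) ≈ 3.6286, g(4) ≈ 3.7417.
T_9 = (Δx/2)·[g(x_0) + 2g(x_1) + ... + 2g(x_{8}) + g(x_9)].
Sum ≈ 7.9569.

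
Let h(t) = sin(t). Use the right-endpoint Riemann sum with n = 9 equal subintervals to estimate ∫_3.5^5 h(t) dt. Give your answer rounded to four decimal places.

Δt = (5 − 3.5)/9 = 1/6.
Right endpoints: 11/3, 23/6, 4, 25/6, 13/3, 4.5, 14/3, 29/6, 5.
h(11/3) ≈ -0.5013, h(23/6) ≈ -0.6379, h(4) ≈ -0.7568, h(25/6) ≈ -0.8548, h(13/3) ≈ -0.9290, h(4.5) ≈ -0.9775, h(14/3) ≈ -0.9990, h(29/6) ≈ -0.9927, h(5) ≈ -0.9589.
Sum = Δt · [h(11/3) + h(23/6) + h(4) + ...].
Sum ≈ -1.2680.

-1.2680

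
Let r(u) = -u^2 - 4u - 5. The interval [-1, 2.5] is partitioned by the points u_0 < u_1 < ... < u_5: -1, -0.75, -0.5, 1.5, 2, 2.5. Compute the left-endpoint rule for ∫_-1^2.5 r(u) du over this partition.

Subinterval widths: 0.25, 0.25, 2, 0.5, 0.5.
Left endpoints: -1, -0.75, -0.5, 1.5, 2.
r(-1) = -2, r(-0.75) = -2.5625, r(-0.5) = -3.25, r(1.5) = -13.25, r(2) = -17.
Sum = Σ Δu_i · r(u_i).
Sum = -22.765625.

-22.765625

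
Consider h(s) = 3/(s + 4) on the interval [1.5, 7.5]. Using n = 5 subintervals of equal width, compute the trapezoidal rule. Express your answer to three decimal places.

2.222

Δs = (7.5 − 1.5)/5 = 1.2.
h(1.5) = 6/11, h(2.7) = 30/67, h(3.9) = 30/79, h(5.1) = 30/91, h(6.3) = 30/103, h(7.5) = 6/23.
T_5 = (Δs/2)·[h(s_0) + 2h(s_1) + ... + 2h(s_{4}) + h(s_5)].
Sum ≈ 2.222.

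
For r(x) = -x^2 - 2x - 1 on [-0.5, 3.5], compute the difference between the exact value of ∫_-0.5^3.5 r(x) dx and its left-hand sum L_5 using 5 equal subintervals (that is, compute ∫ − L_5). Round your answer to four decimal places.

Exact integral: ∫_-0.5^3.5 r(x) dx ≈ -30.333333.
L_5 = -22.76.
Error ≈ -30.333333 − (-22.76) ≈ -7.5733.

-7.5733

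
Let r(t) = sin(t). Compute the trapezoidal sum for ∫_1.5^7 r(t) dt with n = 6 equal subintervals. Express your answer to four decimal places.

-0.6346

Δt = (7 − 1.5)/6 = 11/12.
r(1.5) ≈ 0.9975, r(29/12) ≈ 0.6631, r(10/3) ≈ -0.1906, r(4.25) ≈ -0.8950, r(31/6) ≈ -0.8986, r(73/12) ≈ -0.1985, r(7) ≈ 0.6570.
T_6 = (Δt/2)·[r(t_0) + 2r(t_1) + ... + 2r(t_{5}) + r(t_6)].
Sum ≈ -0.6346.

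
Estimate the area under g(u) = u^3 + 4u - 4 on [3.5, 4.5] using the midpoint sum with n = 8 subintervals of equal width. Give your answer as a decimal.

Δu = (4.5 − 3.5)/8 = 0.125.
Midpoints: 3.5625, 3.6875, 3.8125, 3.9375, 4.0625, 4.1875, 4.3125, 4.4375.
g(3.5625) = 227177/4096, g(3.6875) = 249411/4096, g(3.8125) = 273061/4096, g(3.9375) = 298175/4096, g(4.0625) = 324801/4096, g(4.1875) = 352987/4096, g(4.3125) = 382781/4096, g(4.4375) = 414231/4096.
Sum = Δu · [g(3.5625) + g(3.6875) + g(3.8125) + ...].
Sum = 76.984375.

76.984375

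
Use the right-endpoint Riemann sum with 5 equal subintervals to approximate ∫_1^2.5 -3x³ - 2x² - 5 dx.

-54.3525

Δx = (2.5 − 1)/5 = 0.3.
Right endpoints: 1.3, 1.6, 1.9, 2.2, 2.5.
f(1.3) = -14.971, f(1.6) = -22.408, f(1.9) = -32.797, f(2.2) = -46.624, f(2.5) = -64.375.
Sum = Δx · [f(1.3) + f(1.6) + f(1.9) + f(2.2) + f(2.5)].
Sum = -54.3525.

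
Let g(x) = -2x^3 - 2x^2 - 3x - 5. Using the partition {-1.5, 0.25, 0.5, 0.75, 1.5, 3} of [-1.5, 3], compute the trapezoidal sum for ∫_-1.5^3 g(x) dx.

Subinterval widths: 1.75, 0.25, 0.25, 0.75, 1.5.
g(-1.5) = 1.75, g(0.25) = -5.90625, g(0.5) = -7.25, g(0.75) = -9.21875, g(1.5) = -20.75, g(3) = -86.
On each subinterval the trapezoid contributes (Δx_i/2)·[g(x_{i-1}) + g(x_i)].
Sum = -98.640625.

-98.640625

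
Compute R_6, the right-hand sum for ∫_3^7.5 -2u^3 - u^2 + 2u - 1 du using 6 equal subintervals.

Δu = (7.5 − 3)/6 = 0.75.
Right endpoints: 3.75, 4.5, 5.25, 6, 6.75, 7.5.
f(3.75) = -113.03125, f(4.5) = -194.5, f(5.25) = -307.46875, f(6) = -457, f(6.75) = -648.15625, f(7.5) = -886.
Sum = Δu · [f(3.75) + f(4.5) + f(5.25) + ...].
Sum = -1954.6171875.

-1954.6171875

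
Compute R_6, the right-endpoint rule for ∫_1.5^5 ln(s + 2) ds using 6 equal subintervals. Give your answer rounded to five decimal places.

5.93482

Δs = (5 − 1.5)/6 = 7/12.
Right endpoints: 25/12, 8/3, 3.25, 23/6, 53/12, 5.
f(25/12) ≈ 1.40691, f(8/3) ≈ 1.54045, f(3.25) ≈ 1.65823, f(23/6) ≈ 1.76359, f(53/12) ≈ 1.85890, f(5) ≈ 1.94591.
Sum = Δs · [f(25/12) + f(8/3) + f(3.25) + ...].
Sum ≈ 5.93482.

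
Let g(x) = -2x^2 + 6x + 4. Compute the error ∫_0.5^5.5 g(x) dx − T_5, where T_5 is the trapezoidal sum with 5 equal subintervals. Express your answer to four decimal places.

Exact integral: ∫_0.5^5.5 g(x) dx ≈ -0.833333.
T_5 = -2.5.
Error ≈ -0.833333 − (-2.5) ≈ 1.6667.

1.6667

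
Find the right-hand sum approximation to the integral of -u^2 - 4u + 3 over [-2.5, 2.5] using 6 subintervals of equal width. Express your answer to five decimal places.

-4.32870

Δu = (2.5 − (-2.5))/6 = 5/6.
Right endpoints: -5/3, -5/6, 0, 5/6, 5/3, 2.5.
f(-5/3) = 62/9, f(-5/6) = 203/36, f(0) = 3, f(5/6) = -37/36, f(5/3) = -58/9, f(2.5) = -13.25.
Sum = Δu · [f(-5/3) + f(-5/6) + f(0) + ...].
Sum ≈ -4.32870.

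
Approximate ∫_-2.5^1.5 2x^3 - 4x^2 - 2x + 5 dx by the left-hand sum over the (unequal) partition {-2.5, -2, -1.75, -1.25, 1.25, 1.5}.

Subinterval widths: 0.5, 0.25, 0.5, 2.5, 0.25.
Left endpoints: -2.5, -2, -1.75, -1.25, 1.25.
f(-2.5) = -46.25, f(-2) = -23, f(-1.75) = -14.46875, f(-1.25) = -2.65625, f(1.25) = 0.15625.
Sum = Σ Δx_i · f(x_i).
Sum = -42.7109375.

-42.7109375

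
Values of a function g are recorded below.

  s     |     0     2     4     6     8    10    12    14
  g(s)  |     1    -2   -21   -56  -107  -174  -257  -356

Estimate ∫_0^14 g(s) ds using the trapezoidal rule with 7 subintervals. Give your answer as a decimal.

Δs = 2.
T_7 = (2/2)·[1 + 2·(-2) + 2·(-21) + 2·(-56) + 2·(-107) + 2·(-174) + 2·(-257) + (-356)] = -1589.

-1589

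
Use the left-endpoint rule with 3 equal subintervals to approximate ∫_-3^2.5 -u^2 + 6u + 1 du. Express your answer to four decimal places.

-52.8102

Δu = (2.5 − (-3))/3 = 11/6.
Left endpoints: -3, -7/6, 2/3.
f(-3) = -26, f(-7/6) = -265/36, f(2/3) = 41/9.
Sum = Δu · [f(-3) + f(-7/6) + f(2/3)].
Sum ≈ -52.8102.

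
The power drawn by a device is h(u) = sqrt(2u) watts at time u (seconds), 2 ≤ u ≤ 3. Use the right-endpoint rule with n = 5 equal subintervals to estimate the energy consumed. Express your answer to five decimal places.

Δu = (3 − 2)/5 = 0.2.
Right endpoints: 2.2, 2.4, 2.6, 2.8, 3.
h(2.2) ≈ 2.09762, h(2.4) ≈ 2.19089, h(2.6) ≈ 2.28035, h(2.8) ≈ 2.36643, h(3) ≈ 2.44949.
Sum = Δu · [h(2.2) + h(2.4) + h(2.6) + h(2.8) + h(3)].
Sum ≈ 2.27696.

2.27696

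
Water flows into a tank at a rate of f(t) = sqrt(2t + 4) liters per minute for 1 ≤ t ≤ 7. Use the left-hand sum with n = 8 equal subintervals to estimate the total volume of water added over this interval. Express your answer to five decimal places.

19.87636

Δt = (7 − 1)/8 = 0.75.
Left endpoints: 1, 1.75, 2.5, 3.25, 4, 4.75, 5.5, 6.25.
f(1) ≈ 2.44949, f(1.75) ≈ 2.73861, f(2.5) ≈ 3.00000, f(3.25) ≈ 3.24037, f(4) ≈ 3.46410, f(4.75) ≈ 3.67423, f(5.5) ≈ 3.87298, f(6.25) ≈ 4.06202.
Sum = Δt · [f(1) + f(1.75) + f(2.5) + ...].
Sum ≈ 19.87636.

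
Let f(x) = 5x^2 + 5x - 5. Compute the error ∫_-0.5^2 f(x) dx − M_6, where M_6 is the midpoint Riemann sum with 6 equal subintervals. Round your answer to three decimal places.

0.181

Exact integral: ∫_-0.5^2 f(x) dx ≈ 10.41667.
M_6 ≈ 10.23582.
Error ≈ 10.41667 − 10.23582 ≈ 0.181.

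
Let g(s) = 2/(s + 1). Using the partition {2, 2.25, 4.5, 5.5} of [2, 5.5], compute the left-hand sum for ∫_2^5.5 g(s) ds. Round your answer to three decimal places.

1.915

Subinterval widths: 0.25, 2.25, 1.
Left endpoints: 2, 2.25, 4.5.
g(2) = 2/3, g(2.25) = 8/13, g(4.5) = 4/11.
Sum = Σ Δs_i · g(s_i).
Sum ≈ 1.915.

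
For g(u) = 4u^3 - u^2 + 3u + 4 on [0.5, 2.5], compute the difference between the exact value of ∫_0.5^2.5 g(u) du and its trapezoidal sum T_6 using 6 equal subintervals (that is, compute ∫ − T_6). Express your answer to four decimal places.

-0.6296

Exact integral: ∫_0.5^2.5 g(u) du ≈ 50.833333.
T_6 ≈ 51.462963.
Error ≈ 50.833333 − 51.462963 ≈ -0.6296.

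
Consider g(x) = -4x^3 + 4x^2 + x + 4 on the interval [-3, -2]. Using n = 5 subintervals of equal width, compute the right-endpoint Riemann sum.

Δx = (-2 − (-3))/5 = 0.2.
Right endpoints: -2.8, -2.6, -2.4, -2.2, -2.
g(-2.8) = 120.368, g(-2.6) = 98.744, g(-2.4) = 79.936, g(-2.2) = 63.752, g(-2) = 50.
Sum = Δx · [g(-2.8) + g(-2.6) + g(-2.4) + g(-2.2) + g(-2)].
Sum = 82.56.

82.56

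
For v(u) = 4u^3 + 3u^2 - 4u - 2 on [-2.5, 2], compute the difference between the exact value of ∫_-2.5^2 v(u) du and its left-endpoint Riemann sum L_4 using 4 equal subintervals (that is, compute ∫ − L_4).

Exact integral: ∫_-2.5^2 v(u) du = -3.9375.
L_4 = -43.171875.
Error = -3.9375 − (-43.171875) = 39.234375.

39.234375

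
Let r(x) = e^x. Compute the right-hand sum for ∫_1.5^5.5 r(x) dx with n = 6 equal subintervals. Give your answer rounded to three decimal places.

329.112

Δx = (5.5 − 1.5)/6 = 2/3.
Right endpoints: 13/6, 17/6, 3.5, 25/6, 29/6, 5.5.
r(13/6) ≈ 8.729, r(17/6) ≈ 17.002, r(3.5) ≈ 33.115, r(25/6) ≈ 64.500, r(29/6) ≈ 125.629, r(5.5) ≈ 244.692.
Sum = Δx · [r(13/6) + r(17/6) + r(3.5) + ...].
Sum ≈ 329.112.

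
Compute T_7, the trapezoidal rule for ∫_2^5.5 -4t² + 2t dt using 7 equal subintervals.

-185.5

Δt = (5.5 − 2)/7 = 0.5.
f(2) = -12, f(2.5) = -20, f(3) = -30, f(3.5) = -42, f(4) = -56, f(4.5) = -72, f(5) = -90, f(5.5) = -110.
T_7 = (Δt/2)·[f(t_0) + 2f(t_1) + ... + 2f(t_{6}) + f(t_7)].
Sum = -185.5.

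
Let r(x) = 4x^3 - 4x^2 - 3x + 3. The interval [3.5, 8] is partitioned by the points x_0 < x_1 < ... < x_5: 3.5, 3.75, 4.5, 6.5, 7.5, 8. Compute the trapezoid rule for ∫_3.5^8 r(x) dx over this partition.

Subinterval widths: 0.25, 0.75, 2, 1, 0.5.
r(3.5) = 115, r(3.75) = 146.4375, r(4.5) = 273, r(6.5) = 913, r(7.5) = 1443, r(8) = 1771.
On each subinterval the trapezoid contributes (Δx_i/2)·[r(x_{i-1}) + r(x_i)].
Sum = 3357.46875.

3357.46875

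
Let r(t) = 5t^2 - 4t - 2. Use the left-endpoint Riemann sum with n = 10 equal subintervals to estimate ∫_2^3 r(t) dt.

Δt = (3 − 2)/10 = 0.1.
Left endpoints: 2, 2.1, 2.2, 2.3, 2.4, 2.5, 2.6, 2.7, 2.8, 2.9.
r(2) = 10, r(2.1) = 11.65, r(2.2) = 13.4, r(2.3) = 15.25, r(2.4) = 17.2, r(2.5) = 19.25, r(2.6) = 21.4, r(2.7) = 23.65, r(2.8) = 26, r(2.9) = 28.45.
Sum = Δt · [r(2) + r(2.1) + r(2.2) + ...].
Sum = 18.625.

18.625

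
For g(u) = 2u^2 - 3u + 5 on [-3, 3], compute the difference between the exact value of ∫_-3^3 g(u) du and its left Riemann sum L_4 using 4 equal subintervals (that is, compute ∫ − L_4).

Exact integral: ∫_-3^3 g(u) du = 66.
L_4 = 84.
Error = 66 − 84 = -18.

-18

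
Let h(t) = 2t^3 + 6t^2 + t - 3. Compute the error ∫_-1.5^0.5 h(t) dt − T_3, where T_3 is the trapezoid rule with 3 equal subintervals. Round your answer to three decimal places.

Exact integral: ∫_-1.5^0.5 h(t) dt = -2.5.
T_3 ≈ -2.05556.
Error ≈ -2.5 − (-2.05556) ≈ -0.444.

-0.444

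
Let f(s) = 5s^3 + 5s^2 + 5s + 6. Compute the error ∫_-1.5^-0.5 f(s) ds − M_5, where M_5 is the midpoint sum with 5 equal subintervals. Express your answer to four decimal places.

-0.0333

Exact integral: ∫_-1.5^-0.5 f(s) ds ≈ 0.166667.
M_5 = 0.2.
Error ≈ 0.166667 − 0.2 ≈ -0.0333.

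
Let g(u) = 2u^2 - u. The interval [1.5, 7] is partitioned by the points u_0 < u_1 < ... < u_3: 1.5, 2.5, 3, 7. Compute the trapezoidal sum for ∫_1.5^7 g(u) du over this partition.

224.75

Subinterval widths: 1, 0.5, 4.
g(1.5) = 3, g(2.5) = 10, g(3) = 15, g(7) = 91.
On each subinterval the trapezoid contributes (Δu_i/2)·[g(u_{i-1}) + g(u_i)].
Sum = 224.75.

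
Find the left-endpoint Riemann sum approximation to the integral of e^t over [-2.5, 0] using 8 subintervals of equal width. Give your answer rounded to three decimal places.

0.782

Δt = (0 − (-2.5))/8 = 0.3125.
Left endpoints: -2.5, -2.1875, -1.875, -1.5625, -1.25, -0.9375, -0.625, -0.3125.
f(-2.5) ≈ 0.082, f(-2.1875) ≈ 0.112, f(-1.875) ≈ 0.153, f(-1.5625) ≈ 0.210, f(-1.25) ≈ 0.287, f(-0.9375) ≈ 0.392, f(-0.625) ≈ 0.535, f(-0.3125) ≈ 0.732.
Sum = Δt · [f(-2.5) + f(-2.1875) + f(-1.875) + ...].
Sum ≈ 0.782.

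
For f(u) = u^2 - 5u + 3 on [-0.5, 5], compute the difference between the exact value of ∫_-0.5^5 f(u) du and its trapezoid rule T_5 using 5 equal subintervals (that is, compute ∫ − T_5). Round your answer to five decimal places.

-1.10917

Exact integral: ∫_-0.5^5 f(u) du ≈ -3.6666667.
T_5 = -2.5575.
Error ≈ -3.6666667 − (-2.5575) ≈ -1.10917.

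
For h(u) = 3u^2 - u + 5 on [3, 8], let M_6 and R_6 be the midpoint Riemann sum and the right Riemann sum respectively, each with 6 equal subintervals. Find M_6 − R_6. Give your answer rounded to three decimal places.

-69.271

M_6 ≈ 481.63194.
R_6 ≈ 550.90278.
M_6 − R_6 ≈ -69.271.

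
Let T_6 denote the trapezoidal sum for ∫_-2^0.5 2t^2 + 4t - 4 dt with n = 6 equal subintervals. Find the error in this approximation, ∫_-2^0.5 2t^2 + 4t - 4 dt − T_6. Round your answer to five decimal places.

Exact integral: ∫_-2^0.5 f(t) dt ≈ -12.0833333.
T_6 ≈ -11.9386574.
Error ≈ -12.0833333 − (-11.9386574) ≈ -0.14468.

-0.14468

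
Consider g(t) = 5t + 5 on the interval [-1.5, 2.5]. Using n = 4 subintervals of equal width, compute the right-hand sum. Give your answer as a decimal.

40

Δt = (2.5 − (-1.5))/4 = 1.
Right endpoints: -0.5, 0.5, 1.5, 2.5.
g(-0.5) = 2.5, g(0.5) = 7.5, g(1.5) = 12.5, g(2.5) = 17.5.
Sum = Δt · [g(-0.5) + g(0.5) + g(1.5) + g(2.5)].
Sum = 40.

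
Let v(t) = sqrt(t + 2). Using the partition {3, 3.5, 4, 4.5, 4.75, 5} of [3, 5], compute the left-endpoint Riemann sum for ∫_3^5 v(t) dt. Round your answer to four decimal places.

Subinterval widths: 0.5, 0.5, 0.5, 0.25, 0.25.
Left endpoints: 3, 3.5, 4, 4.5, 4.75.
v(3) ≈ 2.2361, v(3.5) ≈ 2.3452, v(4) ≈ 2.4495, v(4.5) ≈ 2.5495, v(4.75) ≈ 2.5981.
Sum = Σ Δt_i · v(t_i).
Sum ≈ 4.8023.

4.8023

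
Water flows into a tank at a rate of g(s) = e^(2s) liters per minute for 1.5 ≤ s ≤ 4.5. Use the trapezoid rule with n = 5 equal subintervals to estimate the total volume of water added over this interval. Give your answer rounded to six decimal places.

Δs = (4.5 − 1.5)/5 = 0.6.
g(1.5) ≈ 20.085537, g(2.1) ≈ 66.686331, g(2.7) ≈ 221.406416, g(3.3) ≈ 735.095189, g(3.9) ≈ 2440.601978, g(4.5) ≈ 8103.083928.
T_5 = (Δs/2)·[g(s_0) + 2g(s_1) + ... + 2g(s_{4}) + g(s_5)].
Sum ≈ 4515.224788.

4515.224788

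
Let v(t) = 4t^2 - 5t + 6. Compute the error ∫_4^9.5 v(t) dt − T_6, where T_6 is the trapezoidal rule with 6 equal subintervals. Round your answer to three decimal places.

-3.081

Exact integral: ∫_4^9.5 v(t) dt ≈ 905.20833.
T_6 ≈ 908.28935.
Error ≈ 905.20833 − 908.28935 ≈ -3.081.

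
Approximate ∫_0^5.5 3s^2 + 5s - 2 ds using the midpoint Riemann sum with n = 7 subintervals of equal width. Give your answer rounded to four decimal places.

Δs = (5.5 − 0)/7 = 11/14.
Midpoints: 11/28, 33/28, 55/28, 2.75, 99/28, 121/28, 143/28.
f(11/28) = 335/784, f(33/28) = 6319/784, f(55/28) = 15207/784, f(2.75) = 34.4375, f(99/28) = 41695/784, f(121/28) = 59295/784, f(143/28) = 79799/784.
Sum = Δs · [f(11/28) + f(33/28) + f(55/28) + ...].
Sum ≈ 230.1511.

230.1511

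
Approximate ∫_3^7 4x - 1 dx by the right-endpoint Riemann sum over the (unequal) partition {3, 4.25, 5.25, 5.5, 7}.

85.75

Subinterval widths: 1.25, 1, 0.25, 1.5.
Right endpoints: 4.25, 5.25, 5.5, 7.
f(4.25) = 16, f(5.25) = 20, f(5.5) = 21, f(7) = 27.
Sum = Σ Δx_i · f(x_i).
Sum = 85.75.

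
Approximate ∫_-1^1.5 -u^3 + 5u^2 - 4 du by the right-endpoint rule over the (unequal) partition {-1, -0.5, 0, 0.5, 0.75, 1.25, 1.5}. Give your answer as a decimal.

Subinterval widths: 0.5, 0.5, 0.5, 0.25, 0.5, 0.25.
Right endpoints: -0.5, 0, 0.5, 0.75, 1.25, 1.5.
f(-0.5) = -2.625, f(0) = -4, f(0.5) = -2.875, f(0.75) = -1.609375, f(1.25) = 1.859375, f(1.5) = 3.875.
Sum = Σ Δu_i · f(u_i).
Sum = -3.25390625.

-3.25390625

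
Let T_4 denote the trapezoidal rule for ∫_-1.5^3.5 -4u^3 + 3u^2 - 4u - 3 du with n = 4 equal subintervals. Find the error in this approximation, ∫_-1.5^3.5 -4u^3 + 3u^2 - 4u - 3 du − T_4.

11.71875

Exact integral: ∫_-1.5^3.5 f(u) du = -133.75.
T_4 = -145.46875.
Error = -133.75 − (-145.46875) = 11.71875.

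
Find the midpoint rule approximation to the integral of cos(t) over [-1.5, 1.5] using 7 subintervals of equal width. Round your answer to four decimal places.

2.0103

Δt = (1.5 − (-1.5))/7 = 3/7.
Midpoints: -9/7, -6/7, -3/7, 0, 3/7, 6/7, 9/7.
f(-9/7) ≈ 0.2812, f(-6/7) ≈ 0.6546, f(-3/7) ≈ 0.9096, f(0) ≈ 1.0000, f(3/7) ≈ 0.9096, f(6/7) ≈ 0.6546, f(9/7) ≈ 0.2812.
Sum = Δt · [f(-9/7) + f(-6/7) + f(-3/7) + ...].
Sum ≈ 2.0103.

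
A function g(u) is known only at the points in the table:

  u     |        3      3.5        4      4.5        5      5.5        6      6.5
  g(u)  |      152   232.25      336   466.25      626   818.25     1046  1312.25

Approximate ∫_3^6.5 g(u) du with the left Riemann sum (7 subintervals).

1838.375

Δu = 0.5.
Sum = 0.5·[152 + 232.25 + 336 + 466.25 + 626 + 818.25 + 1046] = 1838.375.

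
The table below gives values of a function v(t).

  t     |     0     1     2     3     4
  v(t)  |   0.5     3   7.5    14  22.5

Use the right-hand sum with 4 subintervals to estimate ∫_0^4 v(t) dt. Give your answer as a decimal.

Δt = 1.
Sum = 1·[3 + 7.5 + 14 + 22.5] = 47.

47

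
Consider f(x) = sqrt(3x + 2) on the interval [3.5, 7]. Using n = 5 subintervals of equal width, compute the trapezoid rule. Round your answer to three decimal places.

Δx = (7 − 3.5)/5 = 0.7.
f(3.5) ≈ 3.536, f(4.2) ≈ 3.821, f(4.9) ≈ 4.087, f(5.6) ≈ 4.336, f(6.3) ≈ 4.572, f(7) ≈ 4.796.
T_5 = (Δx/2)·[f(x_0) + 2f(x_1) + ... + 2f(x_{4}) + f(x_5)].
Sum ≈ 14.687.

14.687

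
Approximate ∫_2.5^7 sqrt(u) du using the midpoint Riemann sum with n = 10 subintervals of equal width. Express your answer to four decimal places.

9.7127

Δu = (7 − 2.5)/10 = 0.45.
Midpoints: 2.725, 3.175, 3.625, 4.075, 4.525, 4.975, 5.425, 5.875, 6.325, 6.775.
f(2.725) ≈ 1.6508, f(3.175) ≈ 1.7819, f(3.625) ≈ 1.9039, f(4.075) ≈ 2.0187, f(4.525) ≈ 2.1272, f(4.975) ≈ 2.2305, f(5.425) ≈ 2.3292, f(5.875) ≈ 2.4238, f(6.325) ≈ 2.5150, f(6.775) ≈ 2.6029.
Sum = Δu · [f(2.725) + f(3.175) + f(3.625) + ...].
Sum ≈ 9.7127.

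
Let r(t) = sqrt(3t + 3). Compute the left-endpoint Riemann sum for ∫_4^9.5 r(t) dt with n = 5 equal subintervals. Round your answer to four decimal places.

25.4086

Δt = (9.5 − 4)/5 = 1.1.
Left endpoints: 4, 5.1, 6.2, 7.3, 8.4.
r(4) ≈ 3.8730, r(5.1) ≈ 4.2778, r(6.2) ≈ 4.6476, r(7.3) ≈ 4.9900, r(8.4) ≈ 5.3104.
Sum = Δt · [r(4) + r(5.1) + r(6.2) + r(7.3) + r(8.4)].
Sum ≈ 25.4086.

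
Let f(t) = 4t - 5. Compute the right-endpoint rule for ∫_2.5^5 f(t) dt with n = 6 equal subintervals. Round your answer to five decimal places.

Δt = (5 − 2.5)/6 = 5/12.
Right endpoints: 35/12, 10/3, 3.75, 25/6, 55/12, 5.
f(35/12) = 20/3, f(10/3) = 25/3, f(3.75) = 10, f(25/6) = 35/3, f(55/12) = 40/3, f(5) = 15.
Sum = Δt · [f(35/12) + f(10/3) + f(3.75) + ...].
Sum ≈ 27.08333.

27.08333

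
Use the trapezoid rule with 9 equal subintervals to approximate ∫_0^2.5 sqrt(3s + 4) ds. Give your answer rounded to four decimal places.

6.8866

Δs = (2.5 − 0)/9 = 5/18.
f(0) ≈ 2.0000, f(5/18) ≈ 2.1985, f(5/9) ≈ 2.3805, f(5/6) ≈ 2.5495, f(10/9) ≈ 2.7080, f(25/18) ≈ 2.8577, f(5/3) ≈ 3.0000, f(35/18) ≈ 3.1358, f(20/9) ≈ 3.2660, f(2.5) ≈ 3.3912.
T_9 = (Δs/2)·[f(s_0) + 2f(s_1) + ... + 2f(s_{8}) + f(s_9)].
Sum ≈ 6.8866.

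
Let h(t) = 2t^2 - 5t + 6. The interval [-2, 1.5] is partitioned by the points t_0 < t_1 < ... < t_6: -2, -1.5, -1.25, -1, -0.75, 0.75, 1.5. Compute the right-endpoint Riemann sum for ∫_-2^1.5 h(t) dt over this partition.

26.125

Subinterval widths: 0.5, 0.25, 0.25, 0.25, 1.5, 0.75.
Right endpoints: -1.5, -1.25, -1, -0.75, 0.75, 1.5.
h(-1.5) = 18, h(-1.25) = 15.375, h(-1) = 13, h(-0.75) = 10.875, h(0.75) = 3.375, h(1.5) = 3.
Sum = Σ Δt_i · h(t_i).
Sum = 26.125.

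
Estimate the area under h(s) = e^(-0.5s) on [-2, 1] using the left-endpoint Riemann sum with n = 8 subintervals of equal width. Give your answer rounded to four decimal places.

4.6318

Δs = (1 − (-2))/8 = 0.375.
Left endpoints: -2, -1.625, -1.25, -0.875, -0.5, -0.125, 0.25, 0.625.
h(-2) ≈ 2.7183, h(-1.625) ≈ 2.2535, h(-1.25) ≈ 1.8682, h(-0.875) ≈ 1.5488, h(-0.5) ≈ 1.2840, h(-0.125) ≈ 1.0645, h(0.25) ≈ 0.8825, h(0.625) ≈ 0.7316.
Sum = Δs · [h(-2) + h(-1.625) + h(-1.25) + ...].
Sum ≈ 4.6318.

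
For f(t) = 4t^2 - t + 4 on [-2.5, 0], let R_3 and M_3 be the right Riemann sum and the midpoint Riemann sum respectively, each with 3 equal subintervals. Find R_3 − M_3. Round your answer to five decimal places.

-9.72222

R_3 ≈ 23.6574074.
M_3 ≈ 33.3796296.
R_3 − M_3 ≈ -9.72222.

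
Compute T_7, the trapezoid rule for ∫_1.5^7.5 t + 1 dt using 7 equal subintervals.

Δt = (7.5 − 1.5)/7 = 6/7.
f(1.5) = 2.5, f(33/14) = 47/14, f(45/14) = 59/14, f(57/14) = 71/14, f(69/14) = 83/14, f(81/14) = 95/14, f(93/14) = 107/14, f(7.5) = 8.5.
T_7 = (Δt/2)·[f(t_0) + 2f(t_1) + ... + 2f(t_{6}) + f(t_7)].
Sum = 33.

33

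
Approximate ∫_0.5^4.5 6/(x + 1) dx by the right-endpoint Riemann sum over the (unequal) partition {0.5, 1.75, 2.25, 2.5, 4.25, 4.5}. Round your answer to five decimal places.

Subinterval widths: 1.25, 0.5, 0.25, 1.75, 0.25.
Right endpoints: 1.75, 2.25, 2.5, 4.25, 4.5.
f(1.75) = 24/11, f(2.25) = 24/13, f(2.5) = 12/7, f(4.25) = 8/7, f(4.5) = 12/11.
Sum = Σ Δx_i · f(x_i).
Sum ≈ 6.35165.

6.35165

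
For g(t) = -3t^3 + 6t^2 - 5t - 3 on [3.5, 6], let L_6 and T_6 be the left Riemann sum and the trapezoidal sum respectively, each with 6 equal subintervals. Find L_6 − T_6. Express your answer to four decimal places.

L_6 ≈ -501.616753.
T_6 ≈ -582.736545.
L_6 − T_6 ≈ 81.1198.

81.1198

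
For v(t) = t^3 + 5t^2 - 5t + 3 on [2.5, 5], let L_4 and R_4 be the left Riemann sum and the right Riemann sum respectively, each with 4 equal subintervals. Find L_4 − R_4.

-119.140625

L_4 ≈ 232.47558594.
R_4 ≈ 351.61621094.
L_4 − R_4 = -119.140625.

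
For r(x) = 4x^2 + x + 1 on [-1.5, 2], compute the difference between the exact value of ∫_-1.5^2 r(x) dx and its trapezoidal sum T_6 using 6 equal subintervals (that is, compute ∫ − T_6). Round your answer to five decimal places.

-0.79398

Exact integral: ∫_-1.5^2 r(x) dx ≈ 19.5416667.
T_6 ≈ 20.3356481.
Error ≈ 19.5416667 − 20.3356481 ≈ -0.79398.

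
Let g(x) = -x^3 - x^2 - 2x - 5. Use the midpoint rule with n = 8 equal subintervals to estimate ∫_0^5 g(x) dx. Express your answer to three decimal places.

-246.533

Δx = (5 − 0)/8 = 0.625.
Midpoints: 0.3125, 0.9375, 1.5625, 2.1875, 2.8125, 3.4375, 4.0625, 4.6875.
g(0.3125) = -23565/4096, g(0.9375) = -35135/4096, g(1.5625) = -58905/4096, g(2.1875) = -100875/4096, g(2.8125) = -167045/4096, g(3.4375) = -263415/4096, g(4.0625) = -395985/4096, g(4.6875) = -570755/4096.
Sum = Δx · [g(0.3125) + g(0.9375) + g(1.5625) + ...].
Sum ≈ -246.533.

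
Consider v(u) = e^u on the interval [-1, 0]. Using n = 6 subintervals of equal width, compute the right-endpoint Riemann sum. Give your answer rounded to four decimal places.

0.6863

Δu = (0 − (-1))/6 = 1/6.
Right endpoints: -5/6, -2/3, -0.5, -1/3, -1/6, 0.
v(-5/6) ≈ 0.4346, v(-2/3) ≈ 0.5134, v(-0.5) ≈ 0.6065, v(-1/3) ≈ 0.7165, v(-1/6) ≈ 0.8465, v(0) ≈ 1.0000.
Sum = Δu · [v(-5/6) + v(-2/3) + v(-0.5) + ...].
Sum ≈ 0.6863.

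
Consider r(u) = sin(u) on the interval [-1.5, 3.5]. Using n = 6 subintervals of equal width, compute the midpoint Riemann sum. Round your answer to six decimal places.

Δu = (3.5 − (-1.5))/6 = 5/6.
Midpoints: -13/12, -0.25, 7/12, 17/12, 2.25, 37/12.
r(-13/12) ≈ -0.883524, r(-0.25) ≈ -0.247404, r(7/12) ≈ 0.550809, r(17/12) ≈ 0.988146, r(2.25) ≈ 0.778073, r(37/12) ≈ 0.058226.
Sum = Δu · [r(-13/12) + r(-0.25) + r(7/12) + ...].
Sum ≈ 1.036939.

1.036939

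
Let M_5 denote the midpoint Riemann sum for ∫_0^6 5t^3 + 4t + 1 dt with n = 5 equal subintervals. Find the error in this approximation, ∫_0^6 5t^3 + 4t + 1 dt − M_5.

32.4

Exact integral: ∫_0^6 f(t) dt = 1698.
M_5 = 1665.6.
Error = 1698 − 1665.6 = 32.4.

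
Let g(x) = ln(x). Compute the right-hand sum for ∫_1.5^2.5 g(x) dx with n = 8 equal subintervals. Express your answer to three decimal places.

0.714

Δx = (2.5 − 1.5)/8 = 0.125.
Right endpoints: 1.625, 1.75, 1.875, 2, 2.125, 2.25, 2.375, 2.5.
g(1.625) ≈ 0.486, g(1.75) ≈ 0.560, g(1.875) ≈ 0.629, g(2) ≈ 0.693, g(2.125) ≈ 0.754, g(2.25) ≈ 0.811, g(2.375) ≈ 0.865, g(2.5) ≈ 0.916.
Sum = Δx · [g(1.625) + g(1.75) + g(1.875) + ...].
Sum ≈ 0.714.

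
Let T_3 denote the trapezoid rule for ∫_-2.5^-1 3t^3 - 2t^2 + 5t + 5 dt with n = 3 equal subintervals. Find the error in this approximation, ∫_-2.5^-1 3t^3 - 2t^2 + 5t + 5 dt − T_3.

1.109375

Exact integral: ∫_-2.5^-1 f(t) dt = -43.921875.
T_3 = -45.03125.
Error = -43.921875 − (-45.03125) = 1.109375.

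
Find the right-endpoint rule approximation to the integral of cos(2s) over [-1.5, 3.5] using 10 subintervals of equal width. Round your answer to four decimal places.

0.8012

Δs = (3.5 − (-1.5))/10 = 0.5.
Right endpoints: -1, -0.5, 0, 0.5, 1, 1.5, 2, 2.5, 3, 3.5.
f(-1) ≈ -0.4161, f(-0.5) ≈ 0.5403, f(0) ≈ 1.0000, f(0.5) ≈ 0.5403, f(1) ≈ -0.4161, f(1.5) ≈ -0.9900, f(2) ≈ -0.6536, f(2.5) ≈ 0.2837, f(3) ≈ 0.9602, f(3.5) ≈ 0.7539.
Sum = Δs · [f(-1) + f(-0.5) + f(0) + ...].
Sum ≈ 0.8012.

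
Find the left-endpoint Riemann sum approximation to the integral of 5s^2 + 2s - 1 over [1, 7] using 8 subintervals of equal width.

Δs = (7 − 1)/8 = 0.75.
Left endpoints: 1, 1.75, 2.5, 3.25, 4, 4.75, 5.5, 6.25.
f(1) = 6, f(1.75) = 17.8125, f(2.5) = 35.25, f(3.25) = 58.3125, f(4) = 87, f(4.75) = 121.3125, f(5.5) = 161.25, f(6.25) = 206.8125.
Sum = Δs · [f(1) + f(1.75) + f(2.5) + ...].
Sum = 520.3125.

520.3125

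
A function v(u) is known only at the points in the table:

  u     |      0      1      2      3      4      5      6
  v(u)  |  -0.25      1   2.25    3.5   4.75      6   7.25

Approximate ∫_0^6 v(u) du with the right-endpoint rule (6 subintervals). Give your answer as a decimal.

Δu = 1.
Sum = 1·[1 + 2.25 + 3.5 + 4.75 + 6 + 7.25] = 24.75.

24.75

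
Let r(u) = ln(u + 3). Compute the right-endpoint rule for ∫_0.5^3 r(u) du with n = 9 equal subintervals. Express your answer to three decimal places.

3.940

Δu = (3 − 0.5)/9 = 5/18.
Right endpoints: 7/9, 19/18, 4/3, 29/18, 17/9, 13/6, 22/9, 49/18, 3.
r(7/9) ≈ 1.329, r(19/18) ≈ 1.400, r(4/3) ≈ 1.466, r(29/18) ≈ 1.528, r(17/9) ≈ 1.587, r(13/6) ≈ 1.642, r(22/9) ≈ 1.695, r(49/18) ≈ 1.744, r(3) ≈ 1.792.
Sum = Δu · [r(7/9) + r(19/18) + r(4/3) + ...].
Sum ≈ 3.940.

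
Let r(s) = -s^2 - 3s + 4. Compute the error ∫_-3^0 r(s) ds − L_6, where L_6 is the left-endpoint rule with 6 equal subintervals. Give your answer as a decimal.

Exact integral: ∫_-3^0 r(s) ds = 16.5.
L_6 = 16.375.
Error = 16.5 − 16.375 = 0.125.

0.125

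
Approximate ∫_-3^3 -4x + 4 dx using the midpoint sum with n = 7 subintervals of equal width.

24

Δx = (3 − (-3))/7 = 6/7.
Midpoints: -18/7, -12/7, -6/7, 0, 6/7, 12/7, 18/7.
f(-18/7) = 100/7, f(-12/7) = 76/7, f(-6/7) = 52/7, f(0) = 4, f(6/7) = 4/7, f(12/7) = -20/7, f(18/7) = -44/7.
Sum = Δx · [f(-18/7) + f(-12/7) + f(-6/7) + ...].
Sum = 24.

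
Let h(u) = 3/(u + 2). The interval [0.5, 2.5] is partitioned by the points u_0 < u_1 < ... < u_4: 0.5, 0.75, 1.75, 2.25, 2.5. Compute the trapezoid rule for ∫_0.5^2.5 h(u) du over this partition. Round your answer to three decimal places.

Subinterval widths: 0.25, 1, 0.5, 0.25.
h(0.5) = 1.2, h(0.75) = 12/11, h(1.75) = 0.8, h(2.25) = 12/17, h(2.5) = 2/3.
On each subinterval the trapezoid contributes (Δu_i/2)·[h(u_{i-1}) + h(u_i)].
Sum ≈ 1.780.

1.780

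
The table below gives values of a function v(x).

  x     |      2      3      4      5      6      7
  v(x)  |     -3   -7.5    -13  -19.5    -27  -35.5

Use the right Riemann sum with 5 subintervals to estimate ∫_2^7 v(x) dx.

-102.5

Δx = 1.
Sum = 1·[(-7.5) + (-13) + (-19.5) + (-27) + (-35.5)] = -102.5.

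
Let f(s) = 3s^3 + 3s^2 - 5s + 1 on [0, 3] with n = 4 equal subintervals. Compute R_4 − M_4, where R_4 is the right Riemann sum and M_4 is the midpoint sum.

41.8359375

R_4 = 107.765625.
M_4 = 65.9296875.
R_4 − M_4 = 41.8359375.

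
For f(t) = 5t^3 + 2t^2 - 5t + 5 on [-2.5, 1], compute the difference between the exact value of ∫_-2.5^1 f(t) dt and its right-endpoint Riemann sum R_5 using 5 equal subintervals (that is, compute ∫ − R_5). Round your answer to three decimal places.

Exact integral: ∫_-2.5^1 f(t) dt ≈ -5.86979.
R_5 = 10.78.
Error ≈ -5.86979 − 10.78 ≈ -16.650.

-16.650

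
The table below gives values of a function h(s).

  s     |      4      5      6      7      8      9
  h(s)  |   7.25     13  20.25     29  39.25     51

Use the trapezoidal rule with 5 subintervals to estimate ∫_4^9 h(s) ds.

130.625

Δs = 1.
T_5 = (1/2)·[7.25 + 2·13 + 2·20.25 + 2·29 + 2·39.25 + 51] = 130.625.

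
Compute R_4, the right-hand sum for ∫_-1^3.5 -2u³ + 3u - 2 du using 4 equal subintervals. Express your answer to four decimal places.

-115.5410

Δu = (3.5 − (-1))/4 = 1.125.
Right endpoints: 0.125, 1.25, 2.375, 3.5.
f(0.125) = -1.62890625, f(1.25) = -2.15625, f(2.375) = -21.66796875, f(3.5) = -77.25.
Sum = Δu · [f(0.125) + f(1.25) + f(2.375) + f(3.5)].
Sum ≈ -115.5410.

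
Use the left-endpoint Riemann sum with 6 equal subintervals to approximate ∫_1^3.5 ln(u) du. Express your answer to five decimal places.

Δu = (3.5 − 1)/6 = 5/12.
Left endpoints: 1, 17/12, 11/6, 2.25, 8/3, 37/12.
f(1) ≈ 0.00000, f(17/12) ≈ 0.34831, f(11/6) ≈ 0.60614, f(2.25) ≈ 0.81093, f(8/3) ≈ 0.98083, f(37/12) ≈ 1.12601.
Sum = Δu · [f(1) + f(17/12) + f(11/6) + ...].
Sum ≈ 1.61342.

1.61342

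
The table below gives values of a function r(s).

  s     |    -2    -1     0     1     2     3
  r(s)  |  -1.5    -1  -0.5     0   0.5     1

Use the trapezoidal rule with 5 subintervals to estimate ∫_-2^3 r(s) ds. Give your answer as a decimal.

-1.25

Δs = 1.
T_5 = (1/2)·[(-1.5) + 2·(-1) + 2·(-0.5) + 2·0 + 2·0.5 + 1] = -1.25.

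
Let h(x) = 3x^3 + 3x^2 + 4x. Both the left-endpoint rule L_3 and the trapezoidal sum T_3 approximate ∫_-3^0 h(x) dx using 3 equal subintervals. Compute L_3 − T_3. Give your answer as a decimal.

-33

L_3 = -90.
T_3 = -57.
L_3 − T_3 = -33.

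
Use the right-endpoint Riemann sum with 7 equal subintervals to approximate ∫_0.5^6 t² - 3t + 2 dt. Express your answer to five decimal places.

37.46173

Δt = (6 − 0.5)/7 = 11/14.
Right endpoints: 9/7, 29/14, 20/7, 51/14, 31/7, 73/14, 6.
f(9/7) = -10/49, f(29/14) = 15/196, f(20/7) = 78/49, f(51/14) = 851/196, f(31/7) = 408/49, f(73/14) = 2655/196, f(6) = 20.
Sum = Δt · [f(9/7) + f(29/14) + f(20/7) + ...].
Sum ≈ 37.46173.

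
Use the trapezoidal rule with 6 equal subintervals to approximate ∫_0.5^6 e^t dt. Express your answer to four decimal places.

429.5277

Δt = (6 − 0.5)/6 = 11/12.
f(0.5) ≈ 1.6487, f(17/12) ≈ 4.1234, f(7/3) ≈ 10.3123, f(3.25) ≈ 25.7903, f(25/6) ≈ 64.5001, f(61/12) ≈ 161.3109, f(6) ≈ 403.4288.
T_6 = (Δt/2)·[f(t_0) + 2f(t_1) + ... + 2f(t_{5}) + f(t_6)].
Sum ≈ 429.5277.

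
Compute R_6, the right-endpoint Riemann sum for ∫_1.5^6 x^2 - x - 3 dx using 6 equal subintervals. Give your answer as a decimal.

Δx = (6 − 1.5)/6 = 0.75.
Right endpoints: 2.25, 3, 3.75, 4.5, 5.25, 6.
f(2.25) = -0.1875, f(3) = 3, f(3.75) = 7.3125, f(4.5) = 12.75, f(5.25) = 19.3125, f(6) = 27.
Sum = Δx · [f(2.25) + f(3) + f(3.75) + ...].
Sum = 51.890625.

51.890625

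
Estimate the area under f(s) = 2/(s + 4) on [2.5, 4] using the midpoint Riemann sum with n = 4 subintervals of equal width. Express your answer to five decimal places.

0.41518

Δs = (4 − 2.5)/4 = 0.375.
Midpoints: 2.6875, 3.0625, 3.4375, 3.8125.
f(2.6875) = 32/107, f(3.0625) = 32/113, f(3.4375) = 32/119, f(3.8125) = 0.256.
Sum = Δs · [f(2.6875) + f(3.0625) + f(3.4375) + f(3.8125)].
Sum ≈ 0.41518.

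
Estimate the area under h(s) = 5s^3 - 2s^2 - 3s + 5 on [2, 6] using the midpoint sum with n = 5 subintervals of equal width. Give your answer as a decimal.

Δs = (6 − 2)/5 = 0.8.
Midpoints: 2.4, 3.2, 4, 4.8, 5.6.
h(2.4) = 55.4, h(3.2) = 138.76, h(4) = 281, h(4.8) = 497.48, h(5.6) = 803.56.
Sum = Δs · [h(2.4) + h(3.2) + h(4) + h(4.8) + h(5.6)].
Sum = 1420.96.

1420.96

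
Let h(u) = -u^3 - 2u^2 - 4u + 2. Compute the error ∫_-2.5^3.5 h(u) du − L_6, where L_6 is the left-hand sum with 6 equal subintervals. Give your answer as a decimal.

-43.75

Exact integral: ∫_-2.5^3.5 h(u) du = -66.75.
L_6 = -23.
Error = -66.75 − (-23) = -43.75.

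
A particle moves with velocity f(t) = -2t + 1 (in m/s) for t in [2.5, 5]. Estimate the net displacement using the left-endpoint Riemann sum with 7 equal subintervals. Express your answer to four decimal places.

-15.3571

Δt = (5 − 2.5)/7 = 5/14.
Left endpoints: 2.5, 20/7, 45/14, 25/7, 55/14, 30/7, 65/14.
f(2.5) = -4, f(20/7) = -33/7, f(45/14) = -38/7, f(25/7) = -43/7, f(55/14) = -48/7, f(30/7) = -53/7, f(65/14) = -58/7.
Sum = Δt · [f(2.5) + f(20/7) + f(45/14) + ...].
Sum ≈ -15.3571.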